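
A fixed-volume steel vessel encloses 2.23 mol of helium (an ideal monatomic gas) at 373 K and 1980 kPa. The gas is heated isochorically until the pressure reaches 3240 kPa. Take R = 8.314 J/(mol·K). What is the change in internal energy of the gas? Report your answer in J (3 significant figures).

Constant volume ⇒ W = 0, so Q = ΔU = nCᵥΔT with Cᵥ = 3R/2 = 12.47 J/(mol·K).
At constant V, T₂/T₁ = P₂/P₁ ⇒ ΔT = T₁(P₂/P₁ − 1) = 373·(3240/1980 − 1) = 237.4 K.
ΔU = (2.23)(12.47)(237.4) = 6601 J.

ΔU ≈ 6600 J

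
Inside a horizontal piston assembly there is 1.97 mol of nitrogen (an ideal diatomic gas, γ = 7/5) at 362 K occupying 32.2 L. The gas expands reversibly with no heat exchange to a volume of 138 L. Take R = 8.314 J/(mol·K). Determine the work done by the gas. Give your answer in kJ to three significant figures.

W ≈ 6.54 kJ

Adiabatic: TV^(γ−1) = const with γ = 7/5.
T₂ = T₁ (V₁/V₂)^(γ−1) = 362 × (32.2/138)^0.4 = 362 × 0.5587 = 202.3 K.
W_by = nCᵥ(T₁ − T₂) = (1.97)(20.79)(362 − 202.3) = 6541 J.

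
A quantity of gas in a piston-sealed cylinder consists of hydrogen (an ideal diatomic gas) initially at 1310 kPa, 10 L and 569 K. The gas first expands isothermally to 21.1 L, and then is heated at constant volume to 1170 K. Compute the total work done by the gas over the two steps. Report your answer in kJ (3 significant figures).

Step 1 (isothermal): W = P₁V₁ ln(V₂/V₁) = (13100) ln(21.1/10) = 9782 J.
Step 2 (isochoric): W = 0 (constant volume).
W_total = 9782 + 0 = 9782 J.

W_total ≈ 9.78 kJ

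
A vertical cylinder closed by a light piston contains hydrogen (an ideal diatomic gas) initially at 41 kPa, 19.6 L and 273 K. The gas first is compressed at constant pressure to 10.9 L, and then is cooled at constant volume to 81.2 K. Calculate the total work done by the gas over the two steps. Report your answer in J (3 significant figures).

Step 1 (isobaric): W = PΔV = (41 kPa)(10.9 − 19.6 L) = -356.7 J.
Step 2 (isochoric): W = 0 (constant volume).
W_total = -356.7 + 0 = -356.7 J.

W_total ≈ -357 J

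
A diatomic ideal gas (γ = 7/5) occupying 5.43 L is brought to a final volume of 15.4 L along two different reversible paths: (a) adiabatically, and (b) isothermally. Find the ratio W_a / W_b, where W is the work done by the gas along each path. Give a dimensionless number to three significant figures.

W_a / W_b ≈ 0.818

Path (a) adiabatic: W = P₁V₁(1 − (V₁/V₂)^(γ−1))/(γ−1) → W_a/(P₁V₁) = 0.8524.
Path (b) isothermal: W = P₁V₁ ln(V₂/V₁) → W_b/(P₁V₁) = 1.042.
W_a / W_b = 0.8524 / 1.042 = 0.8177.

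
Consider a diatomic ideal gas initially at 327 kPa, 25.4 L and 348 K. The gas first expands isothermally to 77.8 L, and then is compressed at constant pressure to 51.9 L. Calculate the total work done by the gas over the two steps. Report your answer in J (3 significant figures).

W_total ≈ 6530 J

Step 1 (isothermal): W = P₁V₁ ln(V₂/V₁) = (8306) ln(77.8/25.4) = 9297 J.
After step 1: P = 106.8 kPa, V = 77.8 L, T = 348 K.
Step 2 (isobaric): W = PΔV = (106.8 kPa)(51.9 − 77.8 L) = -2765 J.
W_total = 9297 − 2765 = 6532 J.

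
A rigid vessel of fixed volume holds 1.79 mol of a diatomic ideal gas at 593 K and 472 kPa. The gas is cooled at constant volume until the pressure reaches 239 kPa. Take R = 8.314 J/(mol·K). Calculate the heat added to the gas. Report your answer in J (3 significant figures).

Constant volume ⇒ W = 0, so Q = ΔU = nCᵥΔT with Cᵥ = 5R/2 = 20.79 J/(mol·K).
At constant V, T₂/T₁ = P₂/P₁ ⇒ ΔT = T₁(P₂/P₁ − 1) = 593·(239/472 − 1) = -292.7 K.
ΔU = (1.79)(20.79)(-292.7) = -10891 J.

Q ≈ -10900 J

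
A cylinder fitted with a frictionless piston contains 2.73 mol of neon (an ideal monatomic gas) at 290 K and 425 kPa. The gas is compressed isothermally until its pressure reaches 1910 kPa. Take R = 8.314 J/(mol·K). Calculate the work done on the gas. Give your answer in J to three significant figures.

W ≈ 9890 J

Isothermal process: W = nRT ln(V₂/V₁) = nRT ln(P₁/P₂).
W = (2.73)(8.314)(290) × ln(425/1910)
  = 6582 × ln(0.2225) = 6582 × -1.503
W_by_gas = -9892 J; work on gas = −W_by = 9892 J.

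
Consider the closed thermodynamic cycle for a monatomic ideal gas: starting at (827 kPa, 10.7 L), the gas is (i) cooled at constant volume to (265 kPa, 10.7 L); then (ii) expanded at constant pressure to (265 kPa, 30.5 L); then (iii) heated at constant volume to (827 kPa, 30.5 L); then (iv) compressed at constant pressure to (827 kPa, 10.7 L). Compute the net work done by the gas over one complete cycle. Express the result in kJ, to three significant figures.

W_net ≈ -11.1 kJ

Constant-volume legs do no work.
W(ii) = (265)(30.5 − 10.7) = 5247 J; W(iv) = (827)(10.7 − 30.5) = -16375 J.
W_net = 5247 − 16375 = -11128 J (the counter-clockwise enclosed area).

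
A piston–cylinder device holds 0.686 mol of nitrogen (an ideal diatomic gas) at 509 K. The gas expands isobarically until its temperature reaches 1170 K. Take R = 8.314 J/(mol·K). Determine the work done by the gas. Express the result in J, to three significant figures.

Isobaric: W = P ΔV = nR ΔT.
W = (0.686)(8.314)(1170 − 509) = 3770 J.

W ≈ 3770 J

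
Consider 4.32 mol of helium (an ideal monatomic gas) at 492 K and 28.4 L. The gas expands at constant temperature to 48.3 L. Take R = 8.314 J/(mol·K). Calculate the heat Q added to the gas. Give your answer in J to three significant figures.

Q ≈ 9380 J

Isothermal ⇒ ΔU = 0, so Q = W = nRT ln(V₂/V₁).
Q = (4.32)(8.314)(492) ln(48.3/28.4) = 17671 × 0.531 = 9384 J.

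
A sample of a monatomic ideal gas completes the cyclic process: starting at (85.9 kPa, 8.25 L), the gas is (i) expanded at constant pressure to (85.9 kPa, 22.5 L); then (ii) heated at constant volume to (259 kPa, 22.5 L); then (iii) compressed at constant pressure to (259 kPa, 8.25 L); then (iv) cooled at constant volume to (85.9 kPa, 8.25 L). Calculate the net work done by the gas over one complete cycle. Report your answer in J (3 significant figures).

W_net ≈ -2470 J

Constant-volume legs do no work.
W(i) = (85.9)(22.5 − 8.25) = 1224 J; W(iii) = (259)(8.25 − 22.5) = -3691 J.
W_net = 1224 − 3691 = -2467 J (the counter-clockwise enclosed area).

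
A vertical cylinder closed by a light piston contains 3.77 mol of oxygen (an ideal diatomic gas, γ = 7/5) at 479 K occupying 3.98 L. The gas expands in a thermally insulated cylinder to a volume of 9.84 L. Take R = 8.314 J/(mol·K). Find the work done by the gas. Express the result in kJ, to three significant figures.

Adiabatic: TV^(γ−1) = const with γ = 7/5.
T₂ = T₁ (V₁/V₂)^(γ−1) = 479 × (3.98/9.84)^0.4 = 479 × 0.6962 = 333.5 K.
W_by = nCᵥ(T₁ − T₂) = (3.77)(20.79)(479 − 333.5) = 11402 J.

W ≈ 11.4 kJ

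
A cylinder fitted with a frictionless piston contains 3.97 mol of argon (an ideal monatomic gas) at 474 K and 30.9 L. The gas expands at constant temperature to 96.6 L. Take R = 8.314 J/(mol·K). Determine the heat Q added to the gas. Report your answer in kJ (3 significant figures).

Isothermal ⇒ ΔU = 0, so Q = W = nRT ln(V₂/V₁).
Q = (3.97)(8.314)(474) ln(96.6/30.9) = 15645 × 1.14 = 17833 J.

Q ≈ 17.8 kJ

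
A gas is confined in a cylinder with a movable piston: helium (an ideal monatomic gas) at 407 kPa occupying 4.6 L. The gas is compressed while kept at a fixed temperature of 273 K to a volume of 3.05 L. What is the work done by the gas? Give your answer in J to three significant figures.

W ≈ -769 J

Isothermal: W = nRT ln(V₂/V₁) = P₁V₁ ln(V₂/V₁).
P₁V₁ = (407 kPa)(4.6 L) = 1872 J.
W = 1872 × ln(3.05/4.6) = 1872 × -0.4109
W_by_gas = -769.3 J.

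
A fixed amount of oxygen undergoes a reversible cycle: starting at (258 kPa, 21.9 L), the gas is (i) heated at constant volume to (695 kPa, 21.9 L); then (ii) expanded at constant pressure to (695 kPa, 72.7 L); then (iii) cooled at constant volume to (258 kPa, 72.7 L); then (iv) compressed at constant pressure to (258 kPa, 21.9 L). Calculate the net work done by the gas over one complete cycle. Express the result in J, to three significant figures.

Constant-volume legs do no work.
W(ii) = (695)(72.7 − 21.9) = 35306 J; W(iv) = (258)(21.9 − 72.7) = -13106 J.
W_net = 35306 − 13106 = 22200 J (the clockwise enclosed area).

W_net ≈ 22200 J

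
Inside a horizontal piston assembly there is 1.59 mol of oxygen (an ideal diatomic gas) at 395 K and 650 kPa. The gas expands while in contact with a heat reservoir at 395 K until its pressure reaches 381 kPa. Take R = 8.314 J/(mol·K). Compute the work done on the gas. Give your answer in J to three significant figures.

Isothermal process: W = nRT ln(V₂/V₁) = nRT ln(P₁/P₂).
W = (1.59)(8.314)(395) × ln(650/381)
  = 5222 × ln(1.706) = 5222 × 0.5342
W_by_gas = 2789 J; work on gas = −W_by = -2789 J.

W ≈ -2790 J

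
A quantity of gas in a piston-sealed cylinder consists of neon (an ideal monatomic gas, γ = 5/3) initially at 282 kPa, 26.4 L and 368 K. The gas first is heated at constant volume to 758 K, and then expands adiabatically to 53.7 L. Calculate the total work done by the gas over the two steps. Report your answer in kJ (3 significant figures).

Step 1 (isochoric): W = 0 (constant volume).
After step 1: P = 580.9 kPa (V unchanged).
Step 2 (adiabatic): W = (P₁V₁ − P₂V₂)/(γ−1) = (15335 − 9552)/0.667 = 8674 J.
W_total = 0 + 8674 = 8674 J.

W_total ≈ 8.67 kJ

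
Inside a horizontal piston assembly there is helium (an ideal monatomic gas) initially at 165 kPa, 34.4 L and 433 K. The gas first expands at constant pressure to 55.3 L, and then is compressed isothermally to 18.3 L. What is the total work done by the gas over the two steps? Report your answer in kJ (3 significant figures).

W_total ≈ -6.64 kJ

Step 1 (isobaric): W = PΔV = (165 kPa)(55.3 − 34.4 L) = 3448 J.
After step 1: P = 165 kPa, V = 55.3 L, T = 696.1 K.
Step 2 (isothermal): W = P₁V₁ ln(V₂/V₁) = (9124) ln(18.3/55.3) = -10091 J.
W_total = 3448 − 10091 = -6642 J.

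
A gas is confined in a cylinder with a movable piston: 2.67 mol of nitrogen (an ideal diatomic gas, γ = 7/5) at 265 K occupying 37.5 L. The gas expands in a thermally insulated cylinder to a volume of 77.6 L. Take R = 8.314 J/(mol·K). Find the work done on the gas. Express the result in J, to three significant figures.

Adiabatic: TV^(γ−1) = const with γ = 7/5.
T₂ = T₁ (V₁/V₂)^(γ−1) = 265 × (37.5/77.6)^0.4 = 265 × 0.7476 = 198.1 K.
W_by = nCᵥ(T₁ − T₂) = (2.67)(20.79)(265 − 198.1) = 3712 J.
Work on gas = −W_by = -3712 J.

W ≈ -3710 J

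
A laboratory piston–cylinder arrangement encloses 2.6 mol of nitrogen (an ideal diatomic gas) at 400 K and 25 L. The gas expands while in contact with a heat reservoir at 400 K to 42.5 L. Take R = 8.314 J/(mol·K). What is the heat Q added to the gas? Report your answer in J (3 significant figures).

Isothermal ⇒ ΔU = 0, so Q = W = nRT ln(V₂/V₁).
Q = (2.6)(8.314)(400) ln(42.5/25) = 8647 × 0.5306 = 4588 J.

Q ≈ 4590 J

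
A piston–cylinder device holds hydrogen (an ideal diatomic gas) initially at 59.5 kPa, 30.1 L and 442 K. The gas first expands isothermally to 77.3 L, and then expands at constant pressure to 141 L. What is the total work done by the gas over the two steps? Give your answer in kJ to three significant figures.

W_total ≈ 3.17 kJ

Step 1 (isothermal): W = P₁V₁ ln(V₂/V₁) = (1791) ln(77.3/30.1) = 1689 J.
After step 1: P = 23.17 kPa, V = 77.3 L, T = 442 K.
Step 2 (isobaric): W = PΔV = (23.17 kPa)(141 − 77.3 L) = 1476 J.
W_total = 1689 + 1476 = 3165 J.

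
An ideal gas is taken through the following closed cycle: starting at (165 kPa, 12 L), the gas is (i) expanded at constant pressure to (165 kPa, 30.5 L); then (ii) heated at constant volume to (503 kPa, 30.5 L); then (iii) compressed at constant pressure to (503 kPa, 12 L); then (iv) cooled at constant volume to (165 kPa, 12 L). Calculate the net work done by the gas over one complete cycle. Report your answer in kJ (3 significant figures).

Constant-volume legs do no work.
W(i) = (165)(30.5 − 12) = 3052 J; W(iii) = (503)(12 − 30.5) = -9306 J.
W_net = 3052 − 9306 = -6253 J (the counter-clockwise enclosed area).

W_net ≈ -6.25 kJ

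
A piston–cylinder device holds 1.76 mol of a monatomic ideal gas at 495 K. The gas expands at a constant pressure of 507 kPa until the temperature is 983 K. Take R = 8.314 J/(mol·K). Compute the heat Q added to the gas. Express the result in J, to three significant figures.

Isobaric: W = nRΔT = (1.76)(8.314)(488) = 7141 J.
ΔU = nCᵥΔT with Cᵥ = 3R/2: ΔU = (1.76)(12.47)(488) = 10711 J.
Q = ΔU + W = 10711 + 7141 = 17852 J.

Q ≈ 17900 J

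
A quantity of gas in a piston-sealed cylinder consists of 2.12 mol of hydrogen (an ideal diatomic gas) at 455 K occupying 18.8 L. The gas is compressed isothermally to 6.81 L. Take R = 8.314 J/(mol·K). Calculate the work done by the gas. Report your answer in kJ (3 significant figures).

Isothermal: W = nRT ln(V₂/V₁).
W = (2.12)(8.314)(455) × ln(6.81/18.8)
  = 8020 × -1.015
W_by_gas = -8144 J.

W ≈ -8.14 kJ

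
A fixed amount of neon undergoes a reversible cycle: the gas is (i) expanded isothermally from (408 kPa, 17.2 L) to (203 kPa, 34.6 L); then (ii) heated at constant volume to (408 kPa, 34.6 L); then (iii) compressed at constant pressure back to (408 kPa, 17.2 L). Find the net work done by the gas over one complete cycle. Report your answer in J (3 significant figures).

Leg (i): W = PᵢVᵢ ln(V_f/Vᵢ) = (7018) ln(34.6/17.2) = 4905 J.
Leg (ii): W = 0.
Leg (iii): W = PΔV = (408)(17.2 − 34.6) = -7099 J.
W_net = 4905 − 7099 = -2194 J.

W_net ≈ -2190 J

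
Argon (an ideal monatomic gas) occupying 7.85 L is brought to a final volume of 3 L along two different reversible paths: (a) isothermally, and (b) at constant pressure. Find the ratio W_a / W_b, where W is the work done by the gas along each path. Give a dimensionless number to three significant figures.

Path (a) isothermal: W = P₁V₁ ln(V₂/V₁) → W_a/(P₁V₁) = -0.9619.
Path (b) isobaric: W = P₁(V₂ − V₁) → W_b/(P₁V₁) = -0.6178.
W_a / W_b = -0.9619 / -0.6178 = 1.557.

W_a / W_b ≈ 1.56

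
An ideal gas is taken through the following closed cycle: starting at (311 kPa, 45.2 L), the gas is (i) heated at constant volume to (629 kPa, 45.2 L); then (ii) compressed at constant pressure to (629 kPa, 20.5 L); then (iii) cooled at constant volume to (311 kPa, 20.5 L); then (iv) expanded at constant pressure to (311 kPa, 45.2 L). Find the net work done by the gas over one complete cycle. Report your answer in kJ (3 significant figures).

W_net ≈ -7.85 kJ

Constant-volume legs do no work.
W(ii) = (629)(20.5 − 45.2) = -15536 J; W(iv) = (311)(45.2 − 20.5) = 7682 J.
W_net = -15536 + 7682 = -7855 J (the counter-clockwise enclosed area).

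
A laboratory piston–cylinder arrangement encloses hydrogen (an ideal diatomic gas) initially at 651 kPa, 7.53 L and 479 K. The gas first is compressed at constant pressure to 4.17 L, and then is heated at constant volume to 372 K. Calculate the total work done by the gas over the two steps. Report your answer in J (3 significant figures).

W_total ≈ -2190 J

Step 1 (isobaric): W = PΔV = (651 kPa)(4.17 − 7.53 L) = -2187 J.
Step 2 (isochoric): W = 0 (constant volume).
W_total = -2187 + 0 = -2187 J.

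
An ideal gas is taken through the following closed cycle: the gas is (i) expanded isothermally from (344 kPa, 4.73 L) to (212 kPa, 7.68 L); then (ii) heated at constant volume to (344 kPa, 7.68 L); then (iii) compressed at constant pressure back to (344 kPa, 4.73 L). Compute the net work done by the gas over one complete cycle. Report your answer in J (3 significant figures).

W_net ≈ -226 J

Leg (i): W = PᵢVᵢ ln(V_f/Vᵢ) = (1627) ln(7.68/4.73) = 788.7 J.
Leg (ii): W = 0.
Leg (iii): W = PΔV = (344)(4.73 − 7.68) = -1015 J.
W_net = 788.7 − 1015 = -226.1 J.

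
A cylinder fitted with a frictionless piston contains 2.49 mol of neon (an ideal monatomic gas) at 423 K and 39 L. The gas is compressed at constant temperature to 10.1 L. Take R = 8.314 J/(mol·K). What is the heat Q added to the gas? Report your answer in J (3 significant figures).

Q ≈ -11800 J

Isothermal ⇒ ΔU = 0, so Q = W = nRT ln(V₂/V₁).
Q = (2.49)(8.314)(423) ln(10.1/39) = 8757 × -1.351 = -11831 J.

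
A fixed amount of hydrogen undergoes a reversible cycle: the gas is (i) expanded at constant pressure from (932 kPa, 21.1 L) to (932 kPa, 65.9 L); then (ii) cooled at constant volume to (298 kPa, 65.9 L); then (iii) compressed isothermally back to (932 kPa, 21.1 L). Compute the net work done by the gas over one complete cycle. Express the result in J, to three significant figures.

Leg (i): W = PΔV = (932)(65.9 − 21.1) = 41754 J.
Leg (ii): W = 0.
Leg (iii): W = PᵢVᵢ ln(V_f/Vᵢ) = (19638) ln(21.1/65.9) = -22365 J.
W_net = 41754 − 22365 = 19388 J.

W_net ≈ 19400 J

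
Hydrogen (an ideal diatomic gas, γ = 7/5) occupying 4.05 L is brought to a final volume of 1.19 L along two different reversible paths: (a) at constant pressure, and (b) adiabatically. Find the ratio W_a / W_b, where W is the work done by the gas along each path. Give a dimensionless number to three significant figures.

Path (a) isobaric: W = P₁(V₂ − V₁) → W_a/(P₁V₁) = -0.7062.
Path (b) adiabatic: W = P₁V₁(1 − (V₁/V₂)^(γ−1))/(γ−1) → W_b/(P₁V₁) = -1.58.
W_a / W_b = -0.7062 / -1.58 = 0.4468.

W_a / W_b ≈ 0.447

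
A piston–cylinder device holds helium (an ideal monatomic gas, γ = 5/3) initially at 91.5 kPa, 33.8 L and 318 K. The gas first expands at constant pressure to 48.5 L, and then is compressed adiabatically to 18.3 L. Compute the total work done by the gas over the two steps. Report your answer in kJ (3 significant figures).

W_total ≈ -4.75 kJ

Step 1 (isobaric): W = PΔV = (91.5 kPa)(48.5 − 33.8 L) = 1345 J.
After step 1: P = 91.5 kPa, V = 48.5 L, T = 456.3 K.
Step 2 (adiabatic): W = (P₁V₁ − P₂V₂)/(γ−1) = (4438 − 8499)/0.667 = -6092 J.
W_total = 1345 − 6092 = -4746 J.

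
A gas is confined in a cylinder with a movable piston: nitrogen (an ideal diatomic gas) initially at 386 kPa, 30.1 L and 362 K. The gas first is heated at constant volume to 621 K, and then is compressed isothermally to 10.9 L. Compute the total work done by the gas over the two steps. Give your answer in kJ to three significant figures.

W_total ≈ -20.2 kJ

Step 1 (isochoric): W = 0 (constant volume).
After step 1: P = 662.2 kPa (V unchanged).
Step 2 (isothermal): W = P₁V₁ ln(V₂/V₁) = (19931) ln(10.9/30.1) = -20246 J.
W_total = 0 − 20246 = -20246 J.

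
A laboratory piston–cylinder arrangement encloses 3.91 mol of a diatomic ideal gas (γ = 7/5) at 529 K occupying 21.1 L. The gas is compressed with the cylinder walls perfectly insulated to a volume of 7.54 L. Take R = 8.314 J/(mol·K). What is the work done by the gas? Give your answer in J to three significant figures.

Adiabatic: TV^(γ−1) = const with γ = 7/5.
T₂ = T₁ (V₁/V₂)^(γ−1) = 529 × (21.1/7.54)^0.4 = 529 × 1.509 = 798.4 K.
W_by = nCᵥ(T₁ − T₂) = (3.91)(20.79)(529 − 798.4) = -21894 J.

W ≈ -21900 J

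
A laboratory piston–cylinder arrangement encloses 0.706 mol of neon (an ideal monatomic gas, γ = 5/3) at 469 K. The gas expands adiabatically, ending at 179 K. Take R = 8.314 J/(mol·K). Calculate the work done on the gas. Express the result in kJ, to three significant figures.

Adiabatic ⇒ Q = 0, so W_by = −ΔU = nCᵥ(T₁ − T₂).
Cᵥ = 3R/2 = 12.47 J/(mol·K).
W = (0.706)(12.47)(469 − 179) = 2553 J.
Work on gas = −W_by = -2553 J.

W ≈ -2.55 kJ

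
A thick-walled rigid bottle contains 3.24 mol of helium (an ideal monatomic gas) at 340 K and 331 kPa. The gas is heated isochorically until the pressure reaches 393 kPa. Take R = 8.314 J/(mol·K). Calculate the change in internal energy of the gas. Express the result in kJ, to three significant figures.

Constant volume ⇒ W = 0, so Q = ΔU = nCᵥΔT with Cᵥ = 3R/2 = 12.47 J/(mol·K).
At constant V, T₂/T₁ = P₂/P₁ ⇒ ΔT = T₁(P₂/P₁ − 1) = 340·(393/331 − 1) = 63.69 K.
ΔU = (3.24)(12.47)(63.69) = 2573 J.

ΔU ≈ 2.57 kJ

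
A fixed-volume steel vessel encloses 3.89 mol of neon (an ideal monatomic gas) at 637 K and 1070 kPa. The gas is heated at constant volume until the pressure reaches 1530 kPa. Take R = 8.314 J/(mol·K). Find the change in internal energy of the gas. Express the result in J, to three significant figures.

Constant volume ⇒ W = 0, so Q = ΔU = nCᵥΔT with Cᵥ = 3R/2 = 12.47 J/(mol·K).
At constant V, T₂/T₁ = P₂/P₁ ⇒ ΔT = T₁(P₂/P₁ − 1) = 637·(1530/1070 − 1) = 273.9 K.
ΔU = (3.89)(12.47)(273.9) = 13285 J.

ΔU ≈ 13300 J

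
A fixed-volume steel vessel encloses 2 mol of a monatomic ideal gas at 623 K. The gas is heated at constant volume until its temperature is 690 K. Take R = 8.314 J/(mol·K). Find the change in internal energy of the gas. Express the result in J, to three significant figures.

ΔU ≈ 1670 J

Constant volume ⇒ W = 0, so Q = ΔU = nCᵥΔT with Cᵥ = 3R/2 = 12.47 J/(mol·K).
ΔU = (2)(12.47)(690 − 623) = 1671 J.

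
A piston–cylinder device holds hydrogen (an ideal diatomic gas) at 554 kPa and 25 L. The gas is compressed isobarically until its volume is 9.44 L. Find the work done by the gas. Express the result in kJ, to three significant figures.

W ≈ -8.62 kJ

Isobaric: W = P ΔV.
W = (554 kPa)(9.44 − 25 L) = (554)(-15.56) = -8620 J.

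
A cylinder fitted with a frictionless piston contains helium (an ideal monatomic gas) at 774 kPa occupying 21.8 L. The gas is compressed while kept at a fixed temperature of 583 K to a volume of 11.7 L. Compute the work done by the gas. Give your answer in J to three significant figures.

Isothermal: W = nRT ln(V₂/V₁) = P₁V₁ ln(V₂/V₁).
P₁V₁ = (774 kPa)(21.8 L) = 16873 J.
W = 16873 × ln(11.7/21.8) = 16873 × -0.6223
W_by_gas = -10501 J.

W ≈ -10500 J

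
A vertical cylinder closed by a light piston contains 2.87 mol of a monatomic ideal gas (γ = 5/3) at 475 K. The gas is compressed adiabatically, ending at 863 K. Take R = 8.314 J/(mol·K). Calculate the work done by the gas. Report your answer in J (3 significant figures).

Adiabatic ⇒ Q = 0, so W_by = −ΔU = nCᵥ(T₁ − T₂).
Cᵥ = 3R/2 = 12.47 J/(mol·K).
W = (2.87)(12.47)(475 − 863) = -13887 J.

W ≈ -13900 J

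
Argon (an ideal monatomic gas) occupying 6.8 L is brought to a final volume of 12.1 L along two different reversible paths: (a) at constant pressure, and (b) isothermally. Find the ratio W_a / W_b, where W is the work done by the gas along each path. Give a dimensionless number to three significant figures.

Path (a) isobaric: W = P₁(V₂ − V₁) → W_a/(P₁V₁) = 0.7794.
Path (b) isothermal: W = P₁V₁ ln(V₂/V₁) → W_b/(P₁V₁) = 0.5763.
W_a / W_b = 0.7794 / 0.5763 = 1.352.

W_a / W_b ≈ 1.35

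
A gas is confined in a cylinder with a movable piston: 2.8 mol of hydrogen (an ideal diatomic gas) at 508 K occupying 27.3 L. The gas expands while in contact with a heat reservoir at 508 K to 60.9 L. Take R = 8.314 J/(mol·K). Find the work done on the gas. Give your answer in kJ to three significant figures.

Isothermal: W = nRT ln(V₂/V₁).
W = (2.8)(8.314)(508) × ln(60.9/27.3)
  = 11826 × 0.8023
W_by_gas = 9488 J; work on gas = −W_by = -9488 J.

W ≈ -9.49 kJ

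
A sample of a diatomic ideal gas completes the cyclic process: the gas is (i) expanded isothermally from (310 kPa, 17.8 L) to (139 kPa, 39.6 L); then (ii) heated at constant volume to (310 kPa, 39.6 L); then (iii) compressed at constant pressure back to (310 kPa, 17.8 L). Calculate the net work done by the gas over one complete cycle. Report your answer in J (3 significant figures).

Leg (i): W = PᵢVᵢ ln(V_f/Vᵢ) = (5518) ln(39.6/17.8) = 4412 J.
Leg (ii): W = 0.
Leg (iii): W = PΔV = (310)(17.8 − 39.6) = -6758 J.
W_net = 4412 − 6758 = -2346 J.

W_net ≈ -2350 J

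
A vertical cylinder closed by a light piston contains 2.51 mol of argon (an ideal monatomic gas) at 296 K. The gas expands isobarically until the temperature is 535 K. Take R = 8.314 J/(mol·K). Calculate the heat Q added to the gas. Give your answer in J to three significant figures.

Q ≈ 12500 J

Isobaric: W = nRΔT = (2.51)(8.314)(239) = 4987 J.
ΔU = nCᵥΔT with Cᵥ = 3R/2: ΔU = (2.51)(12.47)(239) = 7481 J.
Q = ΔU + W = 7481 + 4987 = 12469 J.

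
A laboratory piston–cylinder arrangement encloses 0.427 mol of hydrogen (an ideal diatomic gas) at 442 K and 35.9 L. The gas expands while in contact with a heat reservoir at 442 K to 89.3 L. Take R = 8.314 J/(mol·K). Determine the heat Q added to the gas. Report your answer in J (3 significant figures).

Isothermal ⇒ ΔU = 0, so Q = W = nRT ln(V₂/V₁).
Q = (0.427)(8.314)(442) ln(89.3/35.9) = 1569 × 0.9113 = 1430 J.

Q ≈ 1430 J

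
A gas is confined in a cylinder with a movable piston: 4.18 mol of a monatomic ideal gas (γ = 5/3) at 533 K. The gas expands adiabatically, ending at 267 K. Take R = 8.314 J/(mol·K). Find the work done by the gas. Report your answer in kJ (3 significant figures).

W ≈ 13.9 kJ

Adiabatic ⇒ Q = 0, so W_by = −ΔU = nCᵥ(T₁ − T₂).
Cᵥ = 3R/2 = 12.47 J/(mol·K).
W = (4.18)(12.47)(533 − 267) = 13866 J.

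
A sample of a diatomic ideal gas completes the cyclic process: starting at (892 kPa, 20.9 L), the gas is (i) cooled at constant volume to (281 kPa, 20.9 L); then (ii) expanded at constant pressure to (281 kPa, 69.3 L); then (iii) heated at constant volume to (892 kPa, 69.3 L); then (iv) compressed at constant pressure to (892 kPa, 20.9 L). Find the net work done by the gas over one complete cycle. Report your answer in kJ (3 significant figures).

W_net ≈ -29.6 kJ

Constant-volume legs do no work.
W(ii) = (281)(69.3 − 20.9) = 13600 J; W(iv) = (892)(20.9 − 69.3) = -43173 J.
W_net = 13600 − 43173 = -29572 J (the counter-clockwise enclosed area).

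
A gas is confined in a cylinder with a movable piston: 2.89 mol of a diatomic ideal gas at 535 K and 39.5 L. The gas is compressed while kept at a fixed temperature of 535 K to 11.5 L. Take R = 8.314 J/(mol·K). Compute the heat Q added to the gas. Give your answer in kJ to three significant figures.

Isothermal ⇒ ΔU = 0, so Q = W = nRT ln(V₂/V₁).
Q = (2.89)(8.314)(535) ln(11.5/39.5) = 12855 × -1.234 = -15862 J.

Q ≈ -15.9 kJ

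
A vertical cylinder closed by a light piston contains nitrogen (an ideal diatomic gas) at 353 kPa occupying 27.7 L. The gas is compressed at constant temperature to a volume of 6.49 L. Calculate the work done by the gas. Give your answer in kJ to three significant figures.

Isothermal: W = nRT ln(V₂/V₁) = P₁V₁ ln(V₂/V₁).
P₁V₁ = (353 kPa)(27.7 L) = 9778 J.
W = 9778 × ln(6.49/27.7) = 9778 × -1.451
W_by_gas = -14190 J.

W ≈ -14.2 kJ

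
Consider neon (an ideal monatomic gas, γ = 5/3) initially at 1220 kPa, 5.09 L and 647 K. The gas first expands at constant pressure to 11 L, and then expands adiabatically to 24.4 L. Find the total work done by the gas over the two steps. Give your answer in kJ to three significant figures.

Step 1 (isobaric): W = PΔV = (1220 kPa)(11 − 5.09 L) = 7210 J.
After step 1: P = 1220 kPa, V = 11 L, T = 1398 K.
Step 2 (adiabatic): W = (P₁V₁ − P₂V₂)/(γ−1) = (13420 − 7890)/0.667 = 8295 J.
W_total = 7210 + 8295 = 15505 J.

W_total ≈ 15.5 kJ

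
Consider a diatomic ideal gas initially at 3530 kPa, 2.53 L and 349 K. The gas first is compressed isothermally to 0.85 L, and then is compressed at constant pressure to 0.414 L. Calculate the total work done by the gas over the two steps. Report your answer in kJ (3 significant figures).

W_total ≈ -14.3 kJ

Step 1 (isothermal): W = P₁V₁ ln(V₂/V₁) = (8931) ln(0.85/2.53) = -9741 J.
After step 1: P = 10507 kPa, V = 0.85 L, T = 349 K.
Step 2 (isobaric): W = PΔV = (10507 kPa)(0.414 − 0.85 L) = -4581 J.
W_total = -9741 − 4581 = -14322 J.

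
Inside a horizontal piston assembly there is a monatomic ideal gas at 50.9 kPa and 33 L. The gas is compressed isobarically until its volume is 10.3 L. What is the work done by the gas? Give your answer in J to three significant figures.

W ≈ -1160 J

Isobaric: W = P ΔV.
W = (50.9 kPa)(10.3 − 33 L) = (50.9)(-22.7) = -1155 J.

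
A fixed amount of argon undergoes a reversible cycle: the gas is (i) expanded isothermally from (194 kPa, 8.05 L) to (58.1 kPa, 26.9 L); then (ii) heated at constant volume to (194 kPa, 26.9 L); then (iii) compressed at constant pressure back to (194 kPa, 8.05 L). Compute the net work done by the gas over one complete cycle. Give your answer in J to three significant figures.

W_net ≈ -1770 J

Leg (i): W = PᵢVᵢ ln(V_f/Vᵢ) = (1562) ln(26.9/8.05) = 1884 J.
Leg (ii): W = 0.
Leg (iii): W = PΔV = (194)(8.05 − 26.9) = -3657 J.
W_net = 1884 − 3657 = -1773 J.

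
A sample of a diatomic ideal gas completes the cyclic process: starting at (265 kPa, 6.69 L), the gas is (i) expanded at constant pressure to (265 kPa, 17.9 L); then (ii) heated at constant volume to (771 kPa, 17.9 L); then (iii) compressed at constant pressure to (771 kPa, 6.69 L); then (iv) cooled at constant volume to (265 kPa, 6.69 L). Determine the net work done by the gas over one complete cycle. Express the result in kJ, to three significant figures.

Constant-volume legs do no work.
W(i) = (265)(17.9 − 6.69) = 2971 J; W(iii) = (771)(6.69 − 17.9) = -8643 J.
W_net = 2971 − 8643 = -5672 J (the counter-clockwise enclosed area).

W_net ≈ -5.67 kJ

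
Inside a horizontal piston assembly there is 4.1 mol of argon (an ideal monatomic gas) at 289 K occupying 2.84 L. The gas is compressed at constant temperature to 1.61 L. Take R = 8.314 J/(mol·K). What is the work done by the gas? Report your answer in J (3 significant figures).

W ≈ -5590 J

Isothermal: W = nRT ln(V₂/V₁).
W = (4.1)(8.314)(289) × ln(1.61/2.84)
  = 9851 × -0.5676
W_by_gas = -5591 J.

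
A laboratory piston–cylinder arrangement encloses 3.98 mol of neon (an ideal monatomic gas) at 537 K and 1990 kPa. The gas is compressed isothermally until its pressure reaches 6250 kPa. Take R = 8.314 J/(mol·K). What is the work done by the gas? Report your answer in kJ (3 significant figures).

Isothermal process: W = nRT ln(V₂/V₁) = nRT ln(P₁/P₂).
W = (3.98)(8.314)(537) × ln(1990/6250)
  = 17769 × ln(0.3184) = 17769 × -1.144
W_by_gas = -20336 J.

W ≈ -20.3 kJ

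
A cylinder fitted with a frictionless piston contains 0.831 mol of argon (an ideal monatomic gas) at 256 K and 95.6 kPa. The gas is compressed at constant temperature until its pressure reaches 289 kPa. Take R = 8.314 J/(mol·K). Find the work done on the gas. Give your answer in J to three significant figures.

W ≈ 1960 J

Isothermal process: W = nRT ln(V₂/V₁) = nRT ln(P₁/P₂).
W = (0.831)(8.314)(256) × ln(95.6/289)
  = 1769 × ln(0.3308) = 1769 × -1.106
W_by_gas = -1957 J; work on gas = −W_by = 1957 J.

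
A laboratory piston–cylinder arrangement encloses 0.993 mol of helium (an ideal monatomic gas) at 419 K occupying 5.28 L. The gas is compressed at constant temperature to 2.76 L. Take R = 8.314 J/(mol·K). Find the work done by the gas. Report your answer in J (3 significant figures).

Isothermal: W = nRT ln(V₂/V₁).
W = (0.993)(8.314)(419) × ln(2.76/5.28)
  = 3459 × -0.6487
W_by_gas = -2244 J.

W ≈ -2240 J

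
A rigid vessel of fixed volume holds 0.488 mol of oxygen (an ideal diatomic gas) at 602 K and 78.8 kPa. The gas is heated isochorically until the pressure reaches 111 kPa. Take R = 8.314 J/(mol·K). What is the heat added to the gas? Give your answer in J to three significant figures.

Q ≈ 2500 J

Constant volume ⇒ W = 0, so Q = ΔU = nCᵥΔT with Cᵥ = 5R/2 = 20.79 J/(mol·K).
At constant V, T₂/T₁ = P₂/P₁ ⇒ ΔT = T₁(P₂/P₁ − 1) = 602·(111/78.8 − 1) = 246 K.
ΔU = (0.488)(20.79)(246) = 2495 J.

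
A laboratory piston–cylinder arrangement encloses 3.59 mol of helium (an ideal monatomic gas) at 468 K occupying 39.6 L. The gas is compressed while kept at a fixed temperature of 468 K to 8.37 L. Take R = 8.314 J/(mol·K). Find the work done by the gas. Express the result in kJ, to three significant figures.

Isothermal: W = nRT ln(V₂/V₁).
W = (3.59)(8.314)(468) × ln(8.37/39.6)
  = 13969 × -1.554
W_by_gas = -21710 J.

W ≈ -21.7 kJ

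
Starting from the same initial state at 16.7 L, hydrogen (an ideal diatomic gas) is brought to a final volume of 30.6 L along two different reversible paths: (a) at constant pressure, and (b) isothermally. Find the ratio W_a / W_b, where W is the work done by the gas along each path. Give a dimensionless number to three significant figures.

W_a / W_b ≈ 1.37

Path (a) isobaric: W = P₁(V₂ − V₁) → W_a/(P₁V₁) = 0.8323.
Path (b) isothermal: W = P₁V₁ ln(V₂/V₁) → W_b/(P₁V₁) = 0.6056.
W_a / W_b = 0.8323 / 0.6056 = 1.374.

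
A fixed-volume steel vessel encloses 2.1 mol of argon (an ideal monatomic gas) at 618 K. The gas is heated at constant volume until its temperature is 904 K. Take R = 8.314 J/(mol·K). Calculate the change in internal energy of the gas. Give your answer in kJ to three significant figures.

Constant volume ⇒ W = 0, so Q = ΔU = nCᵥΔT with Cᵥ = 3R/2 = 12.47 J/(mol·K).
ΔU = (2.1)(12.47)(904 − 618) = 7490 J.

ΔU ≈ 7.49 kJ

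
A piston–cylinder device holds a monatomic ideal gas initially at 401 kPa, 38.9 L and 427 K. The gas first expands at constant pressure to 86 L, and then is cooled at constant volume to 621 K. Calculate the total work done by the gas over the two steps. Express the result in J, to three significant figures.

W_total ≈ 18900 J

Step 1 (isobaric): W = PΔV = (401 kPa)(86 − 38.9 L) = 18887 J.
Step 2 (isochoric): W = 0 (constant volume).
W_total = 18887 + 0 = 18887 J.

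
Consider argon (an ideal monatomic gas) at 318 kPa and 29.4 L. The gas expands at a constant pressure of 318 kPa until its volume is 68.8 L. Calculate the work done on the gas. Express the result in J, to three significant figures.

W ≈ -12500 J

Isobaric: W = P ΔV.
W = (318 kPa)(68.8 − 29.4 L) = (318)(39.4) = 12529 J.
Work on gas = −W_by = -12529 J.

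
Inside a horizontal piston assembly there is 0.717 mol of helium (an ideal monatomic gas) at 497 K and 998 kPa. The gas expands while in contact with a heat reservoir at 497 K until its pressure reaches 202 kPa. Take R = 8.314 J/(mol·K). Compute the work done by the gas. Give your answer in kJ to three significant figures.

W ≈ 4.73 kJ

Isothermal process: W = nRT ln(V₂/V₁) = nRT ln(P₁/P₂).
W = (0.717)(8.314)(497) × ln(998/202)
  = 2963 × ln(4.941) = 2963 × 1.597
W_by_gas = 4733 J.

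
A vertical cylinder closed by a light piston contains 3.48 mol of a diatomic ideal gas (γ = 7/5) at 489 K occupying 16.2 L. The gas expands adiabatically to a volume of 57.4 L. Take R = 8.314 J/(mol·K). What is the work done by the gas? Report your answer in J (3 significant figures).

W ≈ 14000 J

Adiabatic: TV^(γ−1) = const with γ = 7/5.
T₂ = T₁ (V₁/V₂)^(γ−1) = 489 × (16.2/57.4)^0.4 = 489 × 0.6029 = 294.8 K.
W_by = nCᵥ(T₁ − T₂) = (3.48)(20.79)(489 − 294.8) = 14046 J.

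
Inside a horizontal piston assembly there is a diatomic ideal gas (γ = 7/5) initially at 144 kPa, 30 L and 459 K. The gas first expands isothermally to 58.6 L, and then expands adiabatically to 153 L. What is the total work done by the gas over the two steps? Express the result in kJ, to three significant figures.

W_total ≈ 6.34 kJ

Step 1 (isothermal): W = P₁V₁ ln(V₂/V₁) = (4320) ln(58.6/30) = 2892 J.
After step 1: P = 73.72 kPa, V = 58.6 L, T = 459 K.
Step 2 (adiabatic): W = (P₁V₁ − P₂V₂)/(γ−1) = (4320 − 2943)/0.4 = 3443 J.
W_total = 2892 + 3443 = 6335 J.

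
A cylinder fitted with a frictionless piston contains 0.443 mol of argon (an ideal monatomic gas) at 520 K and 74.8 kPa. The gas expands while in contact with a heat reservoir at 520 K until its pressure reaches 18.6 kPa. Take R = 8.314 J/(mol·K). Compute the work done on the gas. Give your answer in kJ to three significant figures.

W ≈ -2.67 kJ

Isothermal process: W = nRT ln(V₂/V₁) = nRT ln(P₁/P₂).
W = (0.443)(8.314)(520) × ln(74.8/18.6)
  = 1915 × ln(4.022) = 1915 × 1.392
W_by_gas = 2665 J; work on gas = −W_by = -2665 J.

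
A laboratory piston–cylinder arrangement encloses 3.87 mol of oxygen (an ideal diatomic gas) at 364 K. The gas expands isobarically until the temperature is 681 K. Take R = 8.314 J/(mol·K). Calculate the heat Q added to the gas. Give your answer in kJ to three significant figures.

Isobaric: W = nRΔT = (3.87)(8.314)(317) = 10200 J.
ΔU = nCᵥΔT with Cᵥ = 5R/2: ΔU = (3.87)(20.79)(317) = 25499 J.
Q = ΔU + W = 25499 + 10200 = 35698 J.

Q ≈ 35.7 kJ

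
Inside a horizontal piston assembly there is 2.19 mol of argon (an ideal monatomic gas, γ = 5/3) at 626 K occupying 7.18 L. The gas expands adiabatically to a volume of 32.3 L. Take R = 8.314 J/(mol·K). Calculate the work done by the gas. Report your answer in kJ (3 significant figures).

W ≈ 10.8 kJ

Adiabatic: TV^(γ−1) = const with γ = 5/3.
T₂ = T₁ (V₁/V₂)^(γ−1) = 626 × (7.18/32.3)^0.667 = 626 × 0.367 = 229.7 K.
W_by = nCᵥ(T₁ − T₂) = (2.19)(12.47)(626 − 229.7) = 10823 J.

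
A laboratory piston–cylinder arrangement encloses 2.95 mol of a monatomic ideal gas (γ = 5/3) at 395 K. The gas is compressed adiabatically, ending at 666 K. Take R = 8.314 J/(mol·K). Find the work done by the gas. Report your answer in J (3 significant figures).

W ≈ -9970 J

Adiabatic ⇒ Q = 0, so W_by = −ΔU = nCᵥ(T₁ − T₂).
Cᵥ = 3R/2 = 12.47 J/(mol·K).
W = (2.95)(12.47)(395 − 666) = -9970 J.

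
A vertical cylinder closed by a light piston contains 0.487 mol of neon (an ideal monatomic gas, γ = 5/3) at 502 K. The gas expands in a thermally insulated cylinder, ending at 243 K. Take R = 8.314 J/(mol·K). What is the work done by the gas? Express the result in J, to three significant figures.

Adiabatic ⇒ Q = 0, so W_by = −ΔU = nCᵥ(T₁ − T₂).
Cᵥ = 3R/2 = 12.47 J/(mol·K).
W = (0.487)(12.47)(502 − 243) = 1573 J.

W ≈ 1570 J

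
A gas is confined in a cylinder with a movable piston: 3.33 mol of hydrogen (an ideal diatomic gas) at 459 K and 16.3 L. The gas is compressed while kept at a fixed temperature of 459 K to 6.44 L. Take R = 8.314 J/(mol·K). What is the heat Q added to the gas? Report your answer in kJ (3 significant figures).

Isothermal ⇒ ΔU = 0, so Q = W = nRT ln(V₂/V₁).
Q = (3.33)(8.314)(459) ln(6.44/16.3) = 12708 × -0.9286 = -11801 J.

Q ≈ -11.8 kJ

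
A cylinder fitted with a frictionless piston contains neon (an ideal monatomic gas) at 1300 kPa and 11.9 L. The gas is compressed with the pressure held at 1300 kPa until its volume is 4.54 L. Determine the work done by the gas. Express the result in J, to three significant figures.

Isobaric: W = P ΔV.
W = (1300 kPa)(4.54 − 11.9 L) = (1300)(-7.36) = -9568 J.

W ≈ -9570 J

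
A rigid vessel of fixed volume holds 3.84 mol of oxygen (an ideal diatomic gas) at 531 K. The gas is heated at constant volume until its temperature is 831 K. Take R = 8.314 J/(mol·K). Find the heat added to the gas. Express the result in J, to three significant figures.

Q ≈ 23900 J

Constant volume ⇒ W = 0, so Q = ΔU = nCᵥΔT with Cᵥ = 5R/2 = 20.79 J/(mol·K).
ΔU = (3.84)(20.79)(831 − 531) = 23944 J.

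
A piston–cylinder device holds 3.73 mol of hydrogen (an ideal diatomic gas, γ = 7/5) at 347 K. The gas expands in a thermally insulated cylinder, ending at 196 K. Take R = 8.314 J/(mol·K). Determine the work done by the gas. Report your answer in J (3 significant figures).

W ≈ 11700 J

Adiabatic ⇒ Q = 0, so W_by = −ΔU = nCᵥ(T₁ − T₂).
Cᵥ = 5R/2 = 20.79 J/(mol·K).
W = (3.73)(20.79)(347 − 196) = 11707 J.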